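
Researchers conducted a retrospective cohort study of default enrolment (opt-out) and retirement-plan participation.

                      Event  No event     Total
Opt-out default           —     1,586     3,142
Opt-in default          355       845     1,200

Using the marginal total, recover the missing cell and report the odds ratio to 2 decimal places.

2.34

The missing cell is in the exposed row: 3142 − 1586 = 1556.
So a = 1556, b = 1586, c = 355, d = 845.
OR = (a·d)/(b·c) = (1556 × 845) / (1586 × 355) = 1314820 / 563030 = 2.33526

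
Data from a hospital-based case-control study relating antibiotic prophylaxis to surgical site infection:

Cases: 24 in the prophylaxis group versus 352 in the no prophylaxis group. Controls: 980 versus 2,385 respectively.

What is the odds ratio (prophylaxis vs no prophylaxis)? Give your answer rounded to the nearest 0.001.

From the description: a = 24, b = 980, c = 352, d = 2385.
OR = (a·d)/(b·c) = (24 × 2385) / (980 × 352) = 57240 / 344960 = 0.16593
Exposure is associated with lower odds of surgical site infection (OR = 0.17 < 1).

0.166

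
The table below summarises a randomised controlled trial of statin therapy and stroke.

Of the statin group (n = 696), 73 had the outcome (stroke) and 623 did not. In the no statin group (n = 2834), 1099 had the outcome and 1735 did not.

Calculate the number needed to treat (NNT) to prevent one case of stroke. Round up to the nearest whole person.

Risk in treated group = 73/696 = 0.10489; risk in control = 1099/2834 = 0.38779.
Absolute risk reduction = 0.38779 − 0.10489 = 0.28291
NNT = 1 / ARR = 1 / 0.28291 = 3.535 → round up → 4

4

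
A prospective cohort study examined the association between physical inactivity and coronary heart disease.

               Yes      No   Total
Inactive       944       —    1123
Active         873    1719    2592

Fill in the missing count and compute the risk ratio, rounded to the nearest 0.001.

The missing cell is in the exposed row: 1123 − 944 = 179.
So a = 944, b = 179, c = 873, d = 1719.
RR = [a/(a+b)] / [c/(c+d)] = (944/1123) / (873/2592) = 0.84061/0.33681 = 2.49582

2.496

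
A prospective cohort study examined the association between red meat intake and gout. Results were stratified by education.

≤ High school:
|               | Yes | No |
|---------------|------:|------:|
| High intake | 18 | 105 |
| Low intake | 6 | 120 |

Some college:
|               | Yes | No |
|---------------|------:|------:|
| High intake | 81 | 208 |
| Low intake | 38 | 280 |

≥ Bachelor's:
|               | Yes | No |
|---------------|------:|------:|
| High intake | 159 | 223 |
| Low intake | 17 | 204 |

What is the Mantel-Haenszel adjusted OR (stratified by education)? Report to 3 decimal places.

OR_MH = Σ(aᵢdᵢ/nᵢ) / Σ(bᵢcᵢ/nᵢ), where nᵢ is the stratum total.
Stratum 1 (≤ High school): n = 249; a·d/n = 18·120/249 = 8.6747; b·c/n = 105·6/249 = 2.5301
Stratum 2 (Some college): n = 607; a·d/n = 81·280/607 = 37.3641; b·c/n = 208·38/607 = 13.0214
Stratum 3 (≥ Bachelor's): n = 603; a·d/n = 159·204/603 = 53.7910; b·c/n = 223·17/603 = 6.2869
OR_MH = (8.6747 + 37.3641 + 53.7910) / (2.5301 + 13.0214 + 6.2869) = 99.8298 / 21.8384 = 4.57129

4.571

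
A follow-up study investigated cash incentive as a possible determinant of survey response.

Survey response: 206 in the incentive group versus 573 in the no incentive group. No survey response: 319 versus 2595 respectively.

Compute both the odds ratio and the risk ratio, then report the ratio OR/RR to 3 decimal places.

From the description: a = 206, b = 319, c = 573, d = 2595.
OR = (206·2595)/(319·573) = 534570/182787 = 2.92455
Risk in exposed = 206/525 = 0.39238; risk in unexposed = 573/3168 = 0.18087; RR = 2.16939
OR/RR = 2.92455 / 2.16939 = 1.34810
The outcome is not rare, so the OR lies further from 1 than the RR.

1.348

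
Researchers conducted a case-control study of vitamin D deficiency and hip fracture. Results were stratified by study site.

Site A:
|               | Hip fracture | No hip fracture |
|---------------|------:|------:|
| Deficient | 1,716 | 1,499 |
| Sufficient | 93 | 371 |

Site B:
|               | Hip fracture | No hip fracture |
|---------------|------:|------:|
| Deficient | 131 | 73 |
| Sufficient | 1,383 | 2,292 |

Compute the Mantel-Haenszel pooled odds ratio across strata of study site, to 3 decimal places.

OR_MH = Σ(aᵢdᵢ/nᵢ) / Σ(bᵢcᵢ/nᵢ), where nᵢ is the stratum total.
Stratum 1 (Site A): n = 3679; a·d/n = 1716·371/3679 = 173.0459; b·c/n = 1499·93/3679 = 37.8926
Stratum 2 (Site B): n = 3879; a·d/n = 131·2292/3879 = 77.4045; b·c/n = 73·1383/3879 = 26.0271
OR_MH = (173.0459 + 77.4045) / (37.8926 + 26.0271) = 250.4504 / 63.9197 = 3.91820

3.918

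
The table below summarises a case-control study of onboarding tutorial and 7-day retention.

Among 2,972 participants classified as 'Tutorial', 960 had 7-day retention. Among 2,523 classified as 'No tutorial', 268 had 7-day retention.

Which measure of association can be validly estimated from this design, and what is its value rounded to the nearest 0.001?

From the description: a = 960, b = 2012, c = 268, d = 2255.
This is a case-control study: participants were sampled on outcome status, so risks in the source population cannot be estimated directly — relative risk is not valid here. The odds ratio is the appropriate measure.
OR = (a·d)/(b·c) = (960 × 2255) / (2012 × 268) = 2164800 / 539216 = 4.01472

4.015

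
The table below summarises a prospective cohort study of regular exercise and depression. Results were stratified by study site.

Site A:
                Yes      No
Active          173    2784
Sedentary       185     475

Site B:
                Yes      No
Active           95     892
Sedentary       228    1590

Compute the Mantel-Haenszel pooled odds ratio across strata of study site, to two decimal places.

0.36

OR_MH = Σ(aᵢdᵢ/nᵢ) / Σ(bᵢcᵢ/nᵢ), where nᵢ is the stratum total.
Stratum 1 (Site A): n = 3617; a·d/n = 173·475/3617 = 22.7191; b·c/n = 2784·185/3617 = 142.3942
Stratum 2 (Site B): n = 2805; a·d/n = 95·1590/2805 = 53.8503; b·c/n = 892·228/2805 = 72.5048
OR_MH = (22.7191 + 53.8503) / (142.3942 + 72.5048) = 76.5694 / 214.8991 = 0.35630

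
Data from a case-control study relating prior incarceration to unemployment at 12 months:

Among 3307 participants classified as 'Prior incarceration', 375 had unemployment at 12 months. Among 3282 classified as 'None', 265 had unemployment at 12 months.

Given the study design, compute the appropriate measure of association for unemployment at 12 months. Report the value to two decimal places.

From the description: a = 375, b = 2932, c = 265, d = 3017.
This is a case-control study: participants were sampled on outcome status, so risks in the source population cannot be estimated directly — relative risk is not valid here. The odds ratio is the appropriate measure.
OR = (a·d)/(b·c) = (375 × 3017) / (2932 × 265) = 1131375 / 776980 = 1.45612

1.46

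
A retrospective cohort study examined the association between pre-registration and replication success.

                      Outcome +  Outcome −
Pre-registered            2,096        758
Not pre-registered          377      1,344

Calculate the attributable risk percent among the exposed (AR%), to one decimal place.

Cells: a = 2096, b = 758, c = 377, d = 1344.
Risk in exposed = 2096/2854 = 0.73441; risk in unexposed = 377/1721 = 0.21906.
RR = 0.73441/0.21906 = 3.35256
AR% = (RR − 1)/RR × 100 = (3.35256 − 1)/3.35256 × 100 = 70.1721%

70.2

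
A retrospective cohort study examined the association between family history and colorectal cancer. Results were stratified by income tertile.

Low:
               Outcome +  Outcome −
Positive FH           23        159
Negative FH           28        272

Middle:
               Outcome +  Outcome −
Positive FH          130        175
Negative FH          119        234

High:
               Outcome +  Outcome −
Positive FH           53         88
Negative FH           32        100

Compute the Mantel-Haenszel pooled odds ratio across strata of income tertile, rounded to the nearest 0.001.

1.536

OR_MH = Σ(aᵢdᵢ/nᵢ) / Σ(bᵢcᵢ/nᵢ), where nᵢ is the stratum total.
Stratum 1 (Low): n = 482; a·d/n = 23·272/482 = 12.9793; b·c/n = 159·28/482 = 9.2365
Stratum 2 (Middle): n = 658; a·d/n = 130·234/658 = 46.2310; b·c/n = 175·119/658 = 31.6489
Stratum 3 (High): n = 273; a·d/n = 53·100/273 = 19.4139; b·c/n = 88·32/273 = 10.3150
OR_MH = (12.9793 + 46.2310 + 19.4139) / (9.2365 + 31.6489 + 10.3150) = 78.6242 / 51.2005 = 1.53561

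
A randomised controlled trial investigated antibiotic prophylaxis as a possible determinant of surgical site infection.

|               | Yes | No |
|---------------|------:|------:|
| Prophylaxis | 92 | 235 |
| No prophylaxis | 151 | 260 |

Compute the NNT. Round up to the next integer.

Risk in treated group = 92/327 = 0.28135; risk in control = 151/411 = 0.36740.
Absolute risk reduction = 0.36740 − 0.28135 = 0.08605
NNT = 1 / ARR = 1 / 0.08605 = 11.621 → round up → 12

12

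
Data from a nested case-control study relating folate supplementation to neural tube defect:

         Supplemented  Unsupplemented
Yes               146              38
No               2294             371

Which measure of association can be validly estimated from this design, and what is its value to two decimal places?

Reading the table with exposure as columns: a = 146 (Supplemented, case), b = 2294 (Supplemented, non-case), c = 38 (Unsupplemented, case), d = 371.
This is a nested case-control study: participants were sampled on outcome status, so risks in the source population cannot be estimated directly — relative risk is not valid here. The odds ratio is the appropriate measure.
OR = (a·d)/(b·c) = (146 × 371) / (2294 × 38) = 54166 / 87172 = 0.62137

0.62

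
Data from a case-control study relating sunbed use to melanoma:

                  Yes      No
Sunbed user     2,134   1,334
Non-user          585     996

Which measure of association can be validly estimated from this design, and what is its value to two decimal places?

Cells: a = 2134, b = 1334, c = 585, d = 996.
This is a case-control study: participants were sampled on outcome status, so risks in the source population cannot be estimated directly — relative risk is not valid here. The odds ratio is the appropriate measure.
OR = (a·d)/(b·c) = (2134 × 996) / (1334 × 585) = 2125464 / 780390 = 2.72359

2.72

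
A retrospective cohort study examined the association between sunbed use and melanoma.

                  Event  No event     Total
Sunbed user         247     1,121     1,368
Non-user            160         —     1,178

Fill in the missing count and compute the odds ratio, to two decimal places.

1.40

The missing cell is in the unexposed row: 1178 − 160 = 1018.
So a = 247, b = 1121, c = 160, d = 1018.
OR = (a·d)/(b·c) = (247 × 1018) / (1121 × 160) = 251446 / 179360 = 1.40191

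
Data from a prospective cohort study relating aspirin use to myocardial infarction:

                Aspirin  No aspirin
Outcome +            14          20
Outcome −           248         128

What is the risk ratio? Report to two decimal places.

Reading the table with exposure as columns: a = 14 (Aspirin, case), b = 248 (Aspirin, non-case), c = 20 (No aspirin, case), d = 128.
Risk in exposed = 14/262 = 0.05344; risk in unexposed = 20/148 = 0.13514.
RR = 0.05344 / 0.13514 = 0.39542
The risk is 60% lower among the exposed than among the unexposed.

0.40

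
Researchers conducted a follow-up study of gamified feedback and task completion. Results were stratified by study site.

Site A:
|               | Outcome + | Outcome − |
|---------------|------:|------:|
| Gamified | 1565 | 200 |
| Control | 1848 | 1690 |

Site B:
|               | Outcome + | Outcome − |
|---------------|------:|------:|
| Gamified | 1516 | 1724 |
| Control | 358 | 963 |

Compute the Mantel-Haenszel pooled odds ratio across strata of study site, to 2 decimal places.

3.99

OR_MH = Σ(aᵢdᵢ/nᵢ) / Σ(bᵢcᵢ/nᵢ), where nᵢ is the stratum total.
Stratum 1 (Site A): n = 5303; a·d/n = 1565·1690/5303 = 498.7460; b·c/n = 200·1848/5303 = 69.6964
Stratum 2 (Site B): n = 4561; a·d/n = 1516·963/4561 = 320.0851; b·c/n = 1724·358/4561 = 135.3194
OR_MH = (498.7460 + 320.0851) / (69.6964 + 135.3194) = 818.8311 / 205.0158 = 3.99399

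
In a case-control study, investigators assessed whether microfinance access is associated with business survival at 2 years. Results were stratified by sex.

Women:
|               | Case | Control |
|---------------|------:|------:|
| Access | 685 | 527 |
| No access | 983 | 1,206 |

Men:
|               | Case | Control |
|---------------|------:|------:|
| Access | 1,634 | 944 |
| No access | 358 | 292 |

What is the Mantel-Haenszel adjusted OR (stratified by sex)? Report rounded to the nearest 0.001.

1.520

OR_MH = Σ(aᵢdᵢ/nᵢ) / Σ(bᵢcᵢ/nᵢ), where nᵢ is the stratum total.
Stratum 1 (Women): n = 3401; a·d/n = 685·1206/3401 = 242.9021; b·c/n = 527·983/3401 = 152.3202
Stratum 2 (Men): n = 3228; a·d/n = 1634·292/3228 = 147.8092; b·c/n = 944·358/3228 = 104.6939
OR_MH = (242.9021 + 147.8092) / (152.3202 + 104.6939) = 390.7113 / 257.0141 = 1.52019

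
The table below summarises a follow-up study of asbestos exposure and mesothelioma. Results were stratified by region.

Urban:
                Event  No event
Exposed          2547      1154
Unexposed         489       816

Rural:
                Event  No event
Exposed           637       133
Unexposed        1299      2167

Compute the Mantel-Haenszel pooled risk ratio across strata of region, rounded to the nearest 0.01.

RR_MH = Σ(aᵢ·n₀ᵢ/nᵢ) / Σ(cᵢ·n₁ᵢ/nᵢ), with n₁ᵢ = aᵢ+bᵢ (exposed), n₀ᵢ = cᵢ+dᵢ (unexposed), nᵢ = n₁ᵢ+n₀ᵢ.
Stratum 1 (Urban): n₁ = 3701, n₀ = 1305, n = 5006; a·n₀/n = 2547·1305/5006 = 663.9702; c·n₁/n = 489·3701/5006 = 361.5240
Stratum 2 (Rural): n₁ = 770, n₀ = 3466, n = 4236; a·n₀/n = 637·3466/4236 = 521.2092; c·n₁/n = 1299·770/4236 = 236.1261
RR_MH = (663.9702 + 521.2092) / (361.5240 + 236.1261) = 1185.1794 / 597.6500 = 1.98307

1.98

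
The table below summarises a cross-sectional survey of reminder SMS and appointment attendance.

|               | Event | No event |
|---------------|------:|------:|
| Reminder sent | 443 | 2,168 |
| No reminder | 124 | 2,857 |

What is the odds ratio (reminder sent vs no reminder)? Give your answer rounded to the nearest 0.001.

4.708

Cells: a = 443, b = 2168, c = 124, d = 2857.
OR = (a·d)/(b·c) = (443 × 2857) / (2168 × 124) = 1265651 / 268832 = 4.70796
The odds of appointment attendance are about 4.71 times as high in the reminder sent group.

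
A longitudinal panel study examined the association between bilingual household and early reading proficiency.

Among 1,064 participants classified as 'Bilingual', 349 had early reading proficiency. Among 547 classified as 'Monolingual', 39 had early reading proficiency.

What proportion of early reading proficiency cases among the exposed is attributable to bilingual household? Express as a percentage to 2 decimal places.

78.26

From the description: a = 349, b = 715, c = 39, d = 508.
Risk in exposed = 349/1064 = 0.32801; risk in unexposed = 39/547 = 0.07130.
RR = 0.32801/0.07130 = 4.60052
AR% = (RR − 1)/RR × 100 = (4.60052 − 1)/4.60052 × 100 = 78.2633%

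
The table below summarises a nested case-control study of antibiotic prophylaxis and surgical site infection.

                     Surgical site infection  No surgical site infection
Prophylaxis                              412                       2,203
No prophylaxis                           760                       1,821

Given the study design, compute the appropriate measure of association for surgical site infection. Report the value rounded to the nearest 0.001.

0.448

Cells: a = 412, b = 2203, c = 760, d = 1821.
This is a nested case-control study: participants were sampled on outcome status, so risks in the source population cannot be estimated directly — relative risk is not valid here. The odds ratio is the appropriate measure.
OR = (a·d)/(b·c) = (412 × 1821) / (2203 × 760) = 750252 / 1674280 = 0.44810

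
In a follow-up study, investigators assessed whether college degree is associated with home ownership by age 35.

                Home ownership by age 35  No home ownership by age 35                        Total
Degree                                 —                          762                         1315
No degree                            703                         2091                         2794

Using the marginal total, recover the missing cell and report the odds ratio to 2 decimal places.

The missing cell is in the exposed row: 1315 − 762 = 553.
So a = 553, b = 762, c = 703, d = 2091.
OR = (a·d)/(b·c) = (553 × 2091) / (762 × 703) = 1156323 / 535686 = 2.15858

2.16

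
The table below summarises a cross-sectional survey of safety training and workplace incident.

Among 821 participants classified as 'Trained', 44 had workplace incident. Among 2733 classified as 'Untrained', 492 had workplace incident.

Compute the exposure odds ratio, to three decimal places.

From the description: a = 44, b = 777, c = 492, d = 2241.
OR = (a·d)/(b·c) = (44 × 2241) / (777 × 492) = 98604 / 382284 = 0.25793
Exposure is associated with lower odds of workplace incident (OR = 0.26 < 1).

0.258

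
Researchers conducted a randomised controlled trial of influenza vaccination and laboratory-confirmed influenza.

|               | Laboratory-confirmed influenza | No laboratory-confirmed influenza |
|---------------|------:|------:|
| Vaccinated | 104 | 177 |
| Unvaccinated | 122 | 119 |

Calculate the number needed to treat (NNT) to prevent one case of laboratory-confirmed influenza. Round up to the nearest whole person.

Risk in treated group = 104/281 = 0.37011; risk in control = 122/241 = 0.50622.
Absolute risk reduction = 0.50622 − 0.37011 = 0.13612
NNT = 1 / ARR = 1 / 0.13612 = 7.347 → round up → 8

8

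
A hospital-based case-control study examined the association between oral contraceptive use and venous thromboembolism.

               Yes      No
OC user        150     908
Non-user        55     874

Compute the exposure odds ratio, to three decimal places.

2.625

Cells: a = 150, b = 908, c = 55, d = 874.
OR = (a·d)/(b·c) = (150 × 874) / (908 × 55) = 131100 / 49940 = 2.62515
The odds of venous thromboembolism are about 2.63 times as high in the oc user group.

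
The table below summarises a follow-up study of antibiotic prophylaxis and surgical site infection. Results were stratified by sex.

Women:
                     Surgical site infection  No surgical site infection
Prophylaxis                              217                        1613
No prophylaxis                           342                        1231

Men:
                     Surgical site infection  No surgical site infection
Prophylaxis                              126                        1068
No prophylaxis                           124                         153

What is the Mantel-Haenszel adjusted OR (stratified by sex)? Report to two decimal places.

0.36

OR_MH = Σ(aᵢdᵢ/nᵢ) / Σ(bᵢcᵢ/nᵢ), where nᵢ is the stratum total.
Stratum 1 (Women): n = 3403; a·d/n = 217·1231/3403 = 78.4975; b·c/n = 1613·342/3403 = 162.1058
Stratum 2 (Men): n = 1471; a·d/n = 126·153/1471 = 13.1054; b·c/n = 1068·124/1471 = 90.0286
OR_MH = (78.4975 + 13.1054) / (162.1058 + 90.0286) = 91.6029 / 252.1343 = 0.36331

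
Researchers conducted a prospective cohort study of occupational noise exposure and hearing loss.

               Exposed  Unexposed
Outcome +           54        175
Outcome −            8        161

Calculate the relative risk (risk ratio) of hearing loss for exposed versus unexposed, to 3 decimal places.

Reading the table with exposure as columns: a = 54 (Exposed, case), b = 8 (Exposed, non-case), c = 175 (Unexposed, case), d = 161.
Risk in exposed = 54/62 = 0.87097; risk in unexposed = 175/336 = 0.52083.
RR = 0.87097 / 0.52083 = 1.67226
The risk among the exposed is 1.67 times that among the unexposed.

1.672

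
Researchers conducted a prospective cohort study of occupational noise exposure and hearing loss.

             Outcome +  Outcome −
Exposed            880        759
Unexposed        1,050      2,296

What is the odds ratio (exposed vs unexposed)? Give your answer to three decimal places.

Cells: a = 880, b = 759, c = 1050, d = 2296.
OR = (a·d)/(b·c) = (880 × 2296) / (759 × 1050) = 2020480 / 796950 = 2.53527
The odds of hearing loss are about 2.54 times as high in the exposed group.

2.535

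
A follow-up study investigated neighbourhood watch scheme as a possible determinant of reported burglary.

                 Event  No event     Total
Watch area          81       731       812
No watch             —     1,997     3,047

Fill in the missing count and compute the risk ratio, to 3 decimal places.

The missing cell is in the unexposed row: 3047 − 1997 = 1050.
So a = 81, b = 731, c = 1050, d = 1997.
RR = [a/(a+b)] / [c/(c+d)] = (81/812) / (1050/3047) = 0.09975/0.34460 = 0.28948

0.289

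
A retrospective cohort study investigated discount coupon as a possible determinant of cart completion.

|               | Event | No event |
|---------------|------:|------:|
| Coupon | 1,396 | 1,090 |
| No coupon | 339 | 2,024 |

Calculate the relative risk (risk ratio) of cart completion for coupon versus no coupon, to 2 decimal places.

Cells: a = 1396, b = 1090, c = 339, d = 2024.
Risk in exposed = 1396/2486 = 0.56154; risk in unexposed = 339/2363 = 0.14346.
RR = 0.56154 / 0.14346 = 3.91425
The risk among the exposed is 3.91 times that among the unexposed.

3.91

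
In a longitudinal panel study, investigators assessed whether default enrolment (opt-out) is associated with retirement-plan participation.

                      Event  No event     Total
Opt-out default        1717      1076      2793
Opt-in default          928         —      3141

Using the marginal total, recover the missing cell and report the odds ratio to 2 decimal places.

3.81

The missing cell is in the unexposed row: 3141 − 928 = 2213.
So a = 1717, b = 1076, c = 928, d = 2213.
OR = (a·d)/(b·c) = (1717 × 2213) / (1076 × 928) = 3799721 / 998528 = 3.80532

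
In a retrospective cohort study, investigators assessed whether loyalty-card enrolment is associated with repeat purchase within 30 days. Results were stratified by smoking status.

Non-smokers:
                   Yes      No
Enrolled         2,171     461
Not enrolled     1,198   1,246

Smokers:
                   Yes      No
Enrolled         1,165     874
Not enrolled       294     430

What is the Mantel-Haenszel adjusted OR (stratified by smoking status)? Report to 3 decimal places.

3.539

OR_MH = Σ(aᵢdᵢ/nᵢ) / Σ(bᵢcᵢ/nᵢ), where nᵢ is the stratum total.
Stratum 1 (Non-smokers): n = 5076; a·d/n = 2171·1246/5076 = 532.9129; b·c/n = 461·1198/5076 = 108.8018
Stratum 2 (Smokers): n = 2763; a·d/n = 1165·430/2763 = 181.3066; b·c/n = 874·294/2763 = 92.9989
OR_MH = (532.9129 + 181.3066) / (108.8018 + 92.9989) = 714.2195 / 201.8007 = 3.53923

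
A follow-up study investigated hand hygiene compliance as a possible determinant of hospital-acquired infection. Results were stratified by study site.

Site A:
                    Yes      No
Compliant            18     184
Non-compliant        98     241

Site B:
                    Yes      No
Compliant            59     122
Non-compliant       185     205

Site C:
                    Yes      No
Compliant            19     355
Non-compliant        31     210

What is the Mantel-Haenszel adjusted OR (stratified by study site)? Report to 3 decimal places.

OR_MH = Σ(aᵢdᵢ/nᵢ) / Σ(bᵢcᵢ/nᵢ), where nᵢ is the stratum total.
Stratum 1 (Site A): n = 541; a·d/n = 18·241/541 = 8.0185; b·c/n = 184·98/541 = 33.3309
Stratum 2 (Site B): n = 571; a·d/n = 59·205/571 = 21.1821; b·c/n = 122·185/571 = 39.5271
Stratum 3 (Site C): n = 615; a·d/n = 19·210/615 = 6.4878; b·c/n = 355·31/615 = 17.8943
OR_MH = (8.0185 + 21.1821 + 6.4878) / (33.3309 + 39.5271 + 17.8943) = 35.6884 / 90.7523 = 0.39325

0.393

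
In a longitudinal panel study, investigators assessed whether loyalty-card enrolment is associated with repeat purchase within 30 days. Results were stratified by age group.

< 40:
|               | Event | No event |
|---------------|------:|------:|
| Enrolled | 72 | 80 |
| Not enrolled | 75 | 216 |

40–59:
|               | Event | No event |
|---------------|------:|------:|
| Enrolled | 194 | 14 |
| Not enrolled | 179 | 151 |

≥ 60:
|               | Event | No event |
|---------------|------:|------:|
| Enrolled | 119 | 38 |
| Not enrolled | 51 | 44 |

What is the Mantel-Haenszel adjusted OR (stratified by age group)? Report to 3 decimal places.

OR_MH = Σ(aᵢdᵢ/nᵢ) / Σ(bᵢcᵢ/nᵢ), where nᵢ is the stratum total.
Stratum 1 (< 40): n = 443; a·d/n = 72·216/443 = 35.1061; b·c/n = 80·75/443 = 13.5440
Stratum 2 (40–59): n = 538; a·d/n = 194·151/538 = 54.4498; b·c/n = 14·179/538 = 4.6580
Stratum 3 (≥ 60): n = 252; a·d/n = 119·44/252 = 20.7778; b·c/n = 38·51/252 = 7.6905
OR_MH = (35.1061 + 54.4498 + 20.7778) / (13.5440 + 4.6580 + 7.6905) = 110.3337 / 25.8925 = 4.26122

4.261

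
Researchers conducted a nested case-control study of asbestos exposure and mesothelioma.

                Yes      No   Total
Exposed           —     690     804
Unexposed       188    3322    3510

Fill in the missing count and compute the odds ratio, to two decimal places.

2.92

The missing cell is in the exposed row: 804 − 690 = 114.
So a = 114, b = 690, c = 188, d = 3322.
OR = (a·d)/(b·c) = (114 × 3322) / (690 × 188) = 378708 / 129720 = 2.91943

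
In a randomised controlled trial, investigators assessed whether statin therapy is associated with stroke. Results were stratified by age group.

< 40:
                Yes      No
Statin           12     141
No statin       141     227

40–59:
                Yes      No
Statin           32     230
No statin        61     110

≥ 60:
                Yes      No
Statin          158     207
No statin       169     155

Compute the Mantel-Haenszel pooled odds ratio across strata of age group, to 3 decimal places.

OR_MH = Σ(aᵢdᵢ/nᵢ) / Σ(bᵢcᵢ/nᵢ), where nᵢ is the stratum total.
Stratum 1 (< 40): n = 521; a·d/n = 12·227/521 = 5.2284; b·c/n = 141·141/521 = 38.1593
Stratum 2 (40–59): n = 433; a·d/n = 32·110/433 = 8.1293; b·c/n = 230·61/433 = 32.4018
Stratum 3 (≥ 60): n = 689; a·d/n = 158·155/689 = 35.5443; b·c/n = 207·169/689 = 50.7736
OR_MH = (5.2284 + 8.1293 + 35.5443) / (38.1593 + 32.4018 + 50.7736) = 48.9020 / 121.3347 = 0.40303

0.403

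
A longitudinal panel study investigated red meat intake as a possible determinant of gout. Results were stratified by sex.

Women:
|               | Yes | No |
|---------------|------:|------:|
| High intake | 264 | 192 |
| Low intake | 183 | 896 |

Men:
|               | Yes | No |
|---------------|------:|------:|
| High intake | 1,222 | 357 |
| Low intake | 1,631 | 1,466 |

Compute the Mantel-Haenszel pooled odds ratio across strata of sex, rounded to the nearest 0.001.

OR_MH = Σ(aᵢdᵢ/nᵢ) / Σ(bᵢcᵢ/nᵢ), where nᵢ is the stratum total.
Stratum 1 (Women): n = 1535; a·d/n = 264·896/1535 = 154.1003; b·c/n = 192·183/1535 = 22.8899
Stratum 2 (Men): n = 4676; a·d/n = 1222·1466/4676 = 383.1163; b·c/n = 357·1631/4676 = 124.5225
OR_MH = (154.1003 + 383.1163) / (22.8899 + 124.5225) = 537.2167 / 147.4124 = 3.64431

3.644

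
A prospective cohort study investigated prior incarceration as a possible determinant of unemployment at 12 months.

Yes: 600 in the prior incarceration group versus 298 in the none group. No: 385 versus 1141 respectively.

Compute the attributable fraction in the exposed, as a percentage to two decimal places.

From the description: a = 600, b = 385, c = 298, d = 1141.
Risk in exposed = 600/985 = 0.60914; risk in unexposed = 298/1439 = 0.20709.
RR = 0.60914/0.20709 = 2.94144
AR% = (RR − 1)/RR × 100 = (2.94144 − 1)/2.94144 × 100 = 66.0030%

66.00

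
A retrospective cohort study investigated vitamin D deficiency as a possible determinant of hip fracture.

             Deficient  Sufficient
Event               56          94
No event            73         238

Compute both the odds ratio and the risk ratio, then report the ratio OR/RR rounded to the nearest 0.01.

Reading the table with exposure as columns: a = 56 (Deficient, case), b = 73 (Deficient, non-case), c = 94 (Sufficient, case), d = 238.
OR = (56·238)/(73·94) = 13328/6862 = 1.94229
Risk in exposed = 56/129 = 0.43411; risk in unexposed = 94/332 = 0.28313; RR = 1.53323
OR/RR = 1.94229 / 1.53323 = 1.26679
The outcome is not rare, so the OR lies further from 1 than the RR.

1.27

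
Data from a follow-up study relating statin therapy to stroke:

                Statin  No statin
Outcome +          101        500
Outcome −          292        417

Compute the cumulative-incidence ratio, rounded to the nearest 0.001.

0.471

Reading the table with exposure as columns: a = 101 (Statin, case), b = 292 (Statin, non-case), c = 500 (No statin, case), d = 417.
Risk in exposed = 101/393 = 0.25700; risk in unexposed = 500/917 = 0.54526.
RR = 0.25700 / 0.54526 = 0.47133
The risk is 53% lower among the exposed than among the unexposed.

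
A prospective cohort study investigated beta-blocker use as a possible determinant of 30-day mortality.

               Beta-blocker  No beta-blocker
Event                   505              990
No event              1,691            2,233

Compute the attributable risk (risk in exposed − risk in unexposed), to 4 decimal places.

Reading the table with exposure as columns: a = 505 (Beta-blocker, case), b = 1691 (Beta-blocker, non-case), c = 990 (No beta-blocker, case), d = 2233.
Risk in exposed = 505/2196 = 0.229964; risk in unexposed = 990/3223 = 0.307167.
Risk difference = 0.229964 − 0.307167 = -0.077204

-0.0772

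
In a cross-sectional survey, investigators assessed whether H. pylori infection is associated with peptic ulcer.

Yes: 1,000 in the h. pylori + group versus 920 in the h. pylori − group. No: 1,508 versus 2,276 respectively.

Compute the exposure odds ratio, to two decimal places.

1.64

From the description: a = 1000, b = 1508, c = 920, d = 2276.
OR = (a·d)/(b·c) = (1000 × 2276) / (1508 × 920) = 2276000 / 1387360 = 1.64053
The odds of peptic ulcer are about 1.64 times as high in the h. pylori + group.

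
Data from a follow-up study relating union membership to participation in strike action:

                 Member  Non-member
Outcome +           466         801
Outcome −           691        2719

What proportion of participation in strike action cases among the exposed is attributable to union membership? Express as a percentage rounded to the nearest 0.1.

Reading the table with exposure as columns: a = 466 (Member, case), b = 691 (Member, non-case), c = 801 (Non-member, case), d = 2719.
Risk in exposed = 466/1157 = 0.40277; risk in unexposed = 801/3520 = 0.22756.
RR = 0.40277/0.22756 = 1.76996
AR% = (RR − 1)/RR × 100 = (1.76996 − 1)/1.76996 × 100 = 43.5015%

43.5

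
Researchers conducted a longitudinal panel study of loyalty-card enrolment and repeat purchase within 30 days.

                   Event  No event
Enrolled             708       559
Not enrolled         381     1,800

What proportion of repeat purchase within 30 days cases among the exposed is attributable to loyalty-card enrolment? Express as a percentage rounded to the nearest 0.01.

Cells: a = 708, b = 559, c = 381, d = 1800.
Risk in exposed = 708/1267 = 0.55880; risk in unexposed = 381/2181 = 0.17469.
RR = 0.55880/0.17469 = 3.19880
AR% = (RR − 1)/RR × 100 = (3.19880 − 1)/3.19880 × 100 = 68.7383%

68.74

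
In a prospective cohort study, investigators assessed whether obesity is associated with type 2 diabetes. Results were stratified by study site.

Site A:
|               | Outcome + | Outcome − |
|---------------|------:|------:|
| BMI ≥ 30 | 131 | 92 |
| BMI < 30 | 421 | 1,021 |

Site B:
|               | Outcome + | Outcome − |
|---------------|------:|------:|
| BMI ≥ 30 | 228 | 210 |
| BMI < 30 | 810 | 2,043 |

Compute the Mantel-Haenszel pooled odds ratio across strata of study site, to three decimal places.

2.960

OR_MH = Σ(aᵢdᵢ/nᵢ) / Σ(bᵢcᵢ/nᵢ), where nᵢ is the stratum total.
Stratum 1 (Site A): n = 1665; a·d/n = 131·1021/1665 = 80.3309; b·c/n = 92·421/1665 = 23.2625
Stratum 2 (Site B): n = 3291; a·d/n = 228·2043/3291 = 141.5387; b·c/n = 210·810/3291 = 51.6864
OR_MH = (80.3309 + 141.5387) / (23.2625 + 51.6864) = 221.8697 / 74.9489 = 2.96028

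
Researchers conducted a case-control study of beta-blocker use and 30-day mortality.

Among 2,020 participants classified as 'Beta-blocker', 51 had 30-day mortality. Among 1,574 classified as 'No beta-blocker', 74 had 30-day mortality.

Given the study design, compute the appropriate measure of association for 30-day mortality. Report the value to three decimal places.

0.525

From the description: a = 51, b = 1969, c = 74, d = 1500.
This is a case-control study: participants were sampled on outcome status, so risks in the source population cannot be estimated directly — relative risk is not valid here. The odds ratio is the appropriate measure.
OR = (a·d)/(b·c) = (51 × 1500) / (1969 × 74) = 76500 / 145706 = 0.52503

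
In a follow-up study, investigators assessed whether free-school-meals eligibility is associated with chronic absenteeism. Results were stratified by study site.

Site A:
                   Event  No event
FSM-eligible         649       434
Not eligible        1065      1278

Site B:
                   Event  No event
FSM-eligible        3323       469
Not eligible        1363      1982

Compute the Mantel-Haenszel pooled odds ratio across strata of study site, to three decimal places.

OR_MH = Σ(aᵢdᵢ/nᵢ) / Σ(bᵢcᵢ/nᵢ), where nᵢ is the stratum total.
Stratum 1 (Site A): n = 3426; a·d/n = 649·1278/3426 = 242.0963; b·c/n = 434·1065/3426 = 134.9124
Stratum 2 (Site B): n = 7137; a·d/n = 3323·1982/7137 = 922.8228; b·c/n = 469·1363/7137 = 89.5680
OR_MH = (242.0963 + 922.8228) / (134.9124 + 89.5680) = 1164.9191 / 224.4805 = 5.18940

5.189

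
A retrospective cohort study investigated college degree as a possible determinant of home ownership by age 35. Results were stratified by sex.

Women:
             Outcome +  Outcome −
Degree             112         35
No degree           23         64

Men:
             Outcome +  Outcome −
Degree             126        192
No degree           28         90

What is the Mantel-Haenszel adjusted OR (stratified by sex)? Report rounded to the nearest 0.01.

3.59

OR_MH = Σ(aᵢdᵢ/nᵢ) / Σ(bᵢcᵢ/nᵢ), where nᵢ is the stratum total.
Stratum 1 (Women): n = 234; a·d/n = 112·64/234 = 30.6325; b·c/n = 35·23/234 = 3.4402
Stratum 2 (Men): n = 436; a·d/n = 126·90/436 = 26.0092; b·c/n = 192·28/436 = 12.3303
OR_MH = (30.6325 + 26.0092) / (3.4402 + 12.3303) = 56.6417 / 15.7704 = 3.59163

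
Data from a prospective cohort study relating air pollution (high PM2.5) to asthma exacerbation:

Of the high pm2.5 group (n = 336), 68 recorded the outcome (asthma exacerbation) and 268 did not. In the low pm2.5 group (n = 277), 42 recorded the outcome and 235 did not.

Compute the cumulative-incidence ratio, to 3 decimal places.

1.335

From the description: a = 68, b = 268, c = 42, d = 235.
Risk in exposed = 68/336 = 0.20238; risk in unexposed = 42/277 = 0.15162.
RR = 0.20238 / 0.15162 = 1.33475
The risk among the exposed is 1.33 times that among the unexposed.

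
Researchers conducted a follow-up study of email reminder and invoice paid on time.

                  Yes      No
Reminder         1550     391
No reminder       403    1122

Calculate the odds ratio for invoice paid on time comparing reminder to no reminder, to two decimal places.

Cells: a = 1550, b = 391, c = 403, d = 1122.
OR = (a·d)/(b·c) = (1550 × 1122) / (391 × 403) = 1739100 / 157573 = 11.03679
The odds of invoice paid on time are about 11.04 times as high in the reminder group.

11.04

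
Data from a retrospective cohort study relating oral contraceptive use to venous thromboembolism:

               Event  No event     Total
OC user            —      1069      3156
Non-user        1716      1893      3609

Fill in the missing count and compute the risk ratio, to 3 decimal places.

1.391

The missing cell is in the exposed row: 3156 − 1069 = 2087.
So a = 2087, b = 1069, c = 1716, d = 1893.
RR = [a/(a+b)] / [c/(c+d)] = (2087/3156) / (1716/3609) = 0.66128/0.47548 = 1.39077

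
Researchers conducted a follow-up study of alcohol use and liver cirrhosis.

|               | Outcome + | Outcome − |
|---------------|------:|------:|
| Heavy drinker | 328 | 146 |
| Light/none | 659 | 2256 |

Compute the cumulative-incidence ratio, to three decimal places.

3.061

Cells: a = 328, b = 146, c = 659, d = 2256.
Risk in exposed = 328/474 = 0.69198; risk in unexposed = 659/2915 = 0.22607.
RR = 0.69198 / 0.22607 = 3.06090
The risk among the exposed is 3.06 times that among the unexposed.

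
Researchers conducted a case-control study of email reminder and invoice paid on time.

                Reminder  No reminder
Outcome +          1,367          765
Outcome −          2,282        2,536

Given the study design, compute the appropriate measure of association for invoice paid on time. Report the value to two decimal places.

1.99

Reading the table with exposure as columns: a = 1367 (Reminder, case), b = 2282 (Reminder, non-case), c = 765 (No reminder, case), d = 2536.
This is a case-control study: participants were sampled on outcome status, so risks in the source population cannot be estimated directly — relative risk is not valid here. The odds ratio is the appropriate measure.
OR = (a·d)/(b·c) = (1367 × 2536) / (2282 × 765) = 3466712 / 1745730 = 1.98582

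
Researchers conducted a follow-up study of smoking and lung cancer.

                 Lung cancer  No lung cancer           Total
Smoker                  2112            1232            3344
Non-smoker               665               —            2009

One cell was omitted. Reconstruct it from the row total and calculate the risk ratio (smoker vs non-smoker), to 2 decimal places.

The missing cell is in the unexposed row: 2009 − 665 = 1344.
So a = 2112, b = 1232, c = 665, d = 1344.
RR = [a/(a+b)] / [c/(c+d)] = (2112/3344) / (665/2009) = 0.63158/0.33101 = 1.90803

1.91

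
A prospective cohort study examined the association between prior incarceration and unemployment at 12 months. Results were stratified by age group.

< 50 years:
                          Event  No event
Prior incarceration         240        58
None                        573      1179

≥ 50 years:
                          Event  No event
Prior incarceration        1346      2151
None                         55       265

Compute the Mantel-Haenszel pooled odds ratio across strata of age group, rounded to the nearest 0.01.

4.90

OR_MH = Σ(aᵢdᵢ/nᵢ) / Σ(bᵢcᵢ/nᵢ), where nᵢ is the stratum total.
Stratum 1 (< 50 years): n = 2050; a·d/n = 240·1179/2050 = 138.0293; b·c/n = 58·573/2050 = 16.2117
Stratum 2 (≥ 50 years): n = 3817; a·d/n = 1346·265/3817 = 93.4477; b·c/n = 2151·55/3817 = 30.9942
OR_MH = (138.0293 + 93.4477) / (16.2117 + 30.9942) = 231.4770 / 47.2059 = 4.90356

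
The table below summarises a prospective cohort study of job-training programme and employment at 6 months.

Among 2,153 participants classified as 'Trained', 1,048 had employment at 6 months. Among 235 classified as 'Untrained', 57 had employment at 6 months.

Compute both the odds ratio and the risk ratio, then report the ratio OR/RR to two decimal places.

From the description: a = 1048, b = 1105, c = 57, d = 178.
OR = (1048·178)/(1105·57) = 186544/62985 = 2.96172
Risk in exposed = 1048/2153 = 0.48676; risk in unexposed = 57/235 = 0.24255; RR = 2.00683
OR/RR = 2.96172 / 2.00683 = 1.47582
The outcome is not rare, so the OR lies further from 1 than the RR.

1.48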